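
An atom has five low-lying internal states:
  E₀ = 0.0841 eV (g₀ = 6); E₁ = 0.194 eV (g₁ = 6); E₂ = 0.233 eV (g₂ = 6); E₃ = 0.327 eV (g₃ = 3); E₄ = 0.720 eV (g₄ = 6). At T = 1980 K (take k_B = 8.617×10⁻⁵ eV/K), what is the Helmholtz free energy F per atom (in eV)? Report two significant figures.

-0.35 eV

k_BT = 8.617×10⁻⁵ × 1980 K = 0.1706 eV.
Eᵢ/kT = 0.4930, 1.137, 1.366, 1.917, 4.220.
Z = Σ gᵢe^(−Eᵢ/kT) = 6·e^(−0.4930) + 6·e^(−1.137) + 6·e^(−1.366) + 3·e^(−1.917) + 6·e^(−4.220) = 3.665 + 1.925 + 1.531 + 0.4411 + 0.08819 = 7.650.
F = −kT ln Z = −0.1706 × ln(7.650) = −0.1706 × 2.035 = -0.35 eV.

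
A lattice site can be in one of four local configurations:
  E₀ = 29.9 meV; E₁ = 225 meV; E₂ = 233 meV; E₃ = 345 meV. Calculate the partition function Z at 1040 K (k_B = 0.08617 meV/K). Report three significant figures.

k_BT = 0.08617 × 1040 K = 89.617 meV.
Eᵢ/kT = 0.33364, 2.5107, 2.6000, 3.8497.
Z = Σ e^(−Eᵢ/kT) = e^(−0.33364) + e^(−2.5107) + e^(−2.6000) + e^(−3.8497) = 0.71631 + 0.081211 + 0.074274 + 0.021286 = 0.89308.

Z = 0.893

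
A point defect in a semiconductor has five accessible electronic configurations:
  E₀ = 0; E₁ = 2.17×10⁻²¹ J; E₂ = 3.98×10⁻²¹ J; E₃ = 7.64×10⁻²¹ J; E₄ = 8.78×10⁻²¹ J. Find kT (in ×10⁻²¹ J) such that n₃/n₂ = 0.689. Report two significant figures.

n₃/n₂ = exp[−(E₃−E₂)/kT] = 0.689.
⇒ (E₃−E₂)/kT = ln(1/0.689) = ln(1.451) = 0.3723.
kT = 3.66 ×10⁻²¹ J / 0.3723 = 9.8 ×10⁻²¹ J.

9.8 ×10⁻²¹ J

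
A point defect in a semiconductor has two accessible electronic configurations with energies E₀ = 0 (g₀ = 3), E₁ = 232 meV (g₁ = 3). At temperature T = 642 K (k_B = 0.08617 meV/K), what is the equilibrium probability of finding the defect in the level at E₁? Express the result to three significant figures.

k_BT = 0.08617 × 642 K = 55.321 meV.
Eᵢ/kT = 0, 4.1937.
Z = Σ gᵢe^(−Eᵢ/kT) = 3·e^(−0) + 3·e^(−4.1937) = 3.0000 + 0.045271 = 3.0453.
P₁ = g₁ e^(−E₁/kT) / Z = 0.045271/3.0453 = 0.0149.

0.0149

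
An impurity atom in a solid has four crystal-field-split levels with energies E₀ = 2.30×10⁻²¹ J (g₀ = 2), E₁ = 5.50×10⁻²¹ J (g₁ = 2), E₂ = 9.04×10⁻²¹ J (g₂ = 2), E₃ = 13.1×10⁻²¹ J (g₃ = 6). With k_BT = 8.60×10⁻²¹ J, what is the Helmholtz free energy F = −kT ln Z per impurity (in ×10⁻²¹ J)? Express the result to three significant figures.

Eᵢ/kT = 0.26744, 0.63953, 1.0512, 1.5233.
Z = Σ gᵢe^(−Eᵢ/kT) = 2·e^(−0.26744) + 2·e^(−0.63953) + 2·e^(−1.0512) + 6·e^(−1.5233) = 1.5307 + 1.0551 + 0.69904 + 1.3079 = 4.5927.
F = −kT ln Z = −8.60 × ln(4.5927) = −8.60 × 1.5245 = -13.1 ×10⁻²¹ J.

-13.1 ×10⁻²¹ J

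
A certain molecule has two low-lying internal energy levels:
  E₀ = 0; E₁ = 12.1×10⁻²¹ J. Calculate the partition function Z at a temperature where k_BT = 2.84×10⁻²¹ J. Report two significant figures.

Eᵢ/kT = 0, 4.261.
Z = Σ e^(−Eᵢ/kT) = e^(−0) + e^(−4.261) = 1.000 + 0.01411 = 1.014.

Z = 1.0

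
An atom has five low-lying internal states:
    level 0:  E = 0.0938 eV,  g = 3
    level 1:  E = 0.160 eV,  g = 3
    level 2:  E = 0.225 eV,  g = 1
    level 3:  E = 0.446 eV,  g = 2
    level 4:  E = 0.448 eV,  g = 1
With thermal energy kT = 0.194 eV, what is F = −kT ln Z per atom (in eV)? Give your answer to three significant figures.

Eᵢ/kT = 0.48351, 0.82474, 1.1598, 2.2990, 2.3093.
Z = Σ gᵢe^(−Eᵢ/kT) = 3·e^(−0.48351) + 3·e^(−0.82474) + 1·e^(−1.1598) + 2·e^(−2.2990) + 1·e^(−2.3093) = 1.8498 + 1.3150 + 0.31355 + 0.20072 + 0.099331 = 3.7784.
F = −kT ln Z = −0.194 × ln(3.7784) = −0.194 × 1.3293 = -0.258 eV.

-0.258 eV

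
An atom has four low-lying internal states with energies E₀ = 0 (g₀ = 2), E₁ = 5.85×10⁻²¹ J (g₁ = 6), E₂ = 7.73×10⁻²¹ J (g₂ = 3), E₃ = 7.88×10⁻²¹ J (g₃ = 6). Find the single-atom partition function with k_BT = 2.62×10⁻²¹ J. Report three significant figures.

Eᵢ/kT = 0, 2.2328, 2.9504, 3.0076.
Z = Σ gᵢe^(−Eᵢ/kT) = 2·e^(−0) + 6·e^(−2.2328) + 3·e^(−2.9504) + 6·e^(−3.0076) = 2.0000 + 0.64337 + 0.15696 + 0.29646 = 3.0968.

Z = 3.10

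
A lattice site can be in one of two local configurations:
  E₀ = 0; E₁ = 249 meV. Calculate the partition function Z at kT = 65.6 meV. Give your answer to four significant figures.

Z = 1.022

Eᵢ/kT = 0, 3.79573.
Z = Σ e^(−Eᵢ/kT) = e^(−0) + e^(−3.79573) = 1.00000 + 0.0224665 = 1.02247.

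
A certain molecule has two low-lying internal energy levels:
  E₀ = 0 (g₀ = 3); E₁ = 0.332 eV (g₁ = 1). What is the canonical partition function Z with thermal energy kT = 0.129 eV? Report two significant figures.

Z = 3.1

Eᵢ/kT = 0, 2.574.
Z = Σ gᵢe^(−Eᵢ/kT) = 3·e^(−0) + 1·e^(−2.574) = 3.000 + 0.07623 = 3.076.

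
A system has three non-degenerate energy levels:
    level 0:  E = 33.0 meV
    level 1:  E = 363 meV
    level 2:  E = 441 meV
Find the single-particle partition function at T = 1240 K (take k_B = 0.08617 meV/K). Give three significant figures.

k_BT = 0.08617 × 1240 K = 106.85 meV.
Eᵢ/kT = 0.30884, 3.3973, 4.1273.
Z = Σ e^(−Eᵢ/kT) = e^(−0.30884) + e^(−3.3973) + e^(−4.1273) = 0.73430 + 0.033463 + 0.016126 = 0.78389.

Z = 0.784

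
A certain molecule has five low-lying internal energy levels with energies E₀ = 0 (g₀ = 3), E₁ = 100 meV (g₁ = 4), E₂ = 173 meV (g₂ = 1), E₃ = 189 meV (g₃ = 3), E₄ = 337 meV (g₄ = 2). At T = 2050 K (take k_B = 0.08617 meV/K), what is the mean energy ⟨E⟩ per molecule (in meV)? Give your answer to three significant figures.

k_BT = 0.08617 × 2050 K = 176.65 meV.
Eᵢ/kT = 0, 0.56609, 0.97934, 1.0699, 1.9077.
Z = Σ gᵢe^(−Eᵢ/kT) = 3·e^(−0) + 4·e^(−0.56609) + 1·e^(−0.97934) + 3·e^(−1.0699) + 2·e^(−1.9077) = 3.0000 + 2.2710 + 0.37556 + 1.0291 + 0.29684 = 6.9725.
⟨E⟩ = Σ Eᵢ gᵢe^(−Eᵢ/kT) / Z = (0·3.0000 + 100·2.2710 + 173·0.37556 + 189·1.0291 + 337·0.29684) / 6.9725 = 84.1 meV.

84.1 meV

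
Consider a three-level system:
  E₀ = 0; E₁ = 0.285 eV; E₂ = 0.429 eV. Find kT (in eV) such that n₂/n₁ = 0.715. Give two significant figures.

0.43 eV

n₂/n₁ = exp[−(E₂−E₁)/kT] = 0.715.
⇒ (E₂−E₁)/kT = ln(1/0.715) = ln(1.399) = 0.3358.
kT = 0.144 eV / 0.3358 = 0.43 eV.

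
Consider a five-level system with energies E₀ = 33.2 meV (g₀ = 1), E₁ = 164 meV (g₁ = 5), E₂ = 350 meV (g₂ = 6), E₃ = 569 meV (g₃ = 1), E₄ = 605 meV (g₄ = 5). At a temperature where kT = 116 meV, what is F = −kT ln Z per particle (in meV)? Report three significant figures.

-96.4 meV

Eᵢ/kT = 0.28621, 1.4138, 3.0172, 4.9052, 5.2155.
Z = Σ gᵢe^(−Eᵢ/kT) = 1·e^(−0.28621) + 5·e^(−1.4138) + 6·e^(−3.0172) + 1·e^(−4.9052) + 5·e^(−5.2155) = 0.75110 + 1.2161 + 0.29363 + 0.0074080 + 0.027159 = 2.2954.
F = −kT ln Z = −116 × ln(2.2954) = −116 × 0.83091 = -96.4 meV.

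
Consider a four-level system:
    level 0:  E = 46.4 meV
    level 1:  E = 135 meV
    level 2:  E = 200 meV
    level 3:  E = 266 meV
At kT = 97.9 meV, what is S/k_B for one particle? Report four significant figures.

1.083

Eᵢ/kT = 0.473953, 1.37896, 2.04290, 2.71706.
Z = Σ e^(−Eᵢ/kT) = e^(−0.473953) + e^(−1.37896) + e^(−2.04290) + e^(−2.71706) = 0.622537 + 0.251840 + 0.129652 + 0.0660687 = 1.07010.
⟨E⟩ = Σ EᵢPᵢ = 99.4195 meV.
S/k_B = ln Z + ⟨E⟩/kT = ln(1.07010) + 99.4195/97.9 = 0.0677521 + 1.01552 = 1.083.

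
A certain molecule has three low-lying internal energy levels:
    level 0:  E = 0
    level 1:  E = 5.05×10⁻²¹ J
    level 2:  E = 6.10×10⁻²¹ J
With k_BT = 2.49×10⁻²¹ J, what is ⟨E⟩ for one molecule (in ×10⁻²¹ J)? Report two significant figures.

Eᵢ/kT = 0, 2.028, 2.450.
Z = Σ e^(−Eᵢ/kT) = e^(−0) + e^(−2.028) + e^(−2.450) = 1.000 + 0.1316 + 0.08629 = 1.218.
⟨E⟩ = Σ Eᵢ e^(−Eᵢ/kT) / Z = (0·1.000 + 5.05·0.1316 + 6.10·0.08629) / 1.218 = 0.98 ×10⁻²¹ J.

0.98 ×10⁻²¹ J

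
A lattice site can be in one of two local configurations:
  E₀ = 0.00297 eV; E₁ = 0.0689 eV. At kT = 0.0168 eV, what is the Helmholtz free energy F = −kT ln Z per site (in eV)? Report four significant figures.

0.002641 eV

Eᵢ/kT = 0.176786, 4.10119.
Z = Σ e^(−Eᵢ/kT) = e^(−0.176786) + e^(−4.10119) = 0.837959 + 0.0165530 = 0.854512.
F = −kT ln Z = −0.0168 × ln(0.854512) = −0.0168 × -0.157225 = 0.002641 eV.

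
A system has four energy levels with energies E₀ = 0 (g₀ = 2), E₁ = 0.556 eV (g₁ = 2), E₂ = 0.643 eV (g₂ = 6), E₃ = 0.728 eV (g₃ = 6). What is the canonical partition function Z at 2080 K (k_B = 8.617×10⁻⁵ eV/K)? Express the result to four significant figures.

k_BT = 8.617×10⁻⁵ × 2080 K = 0.179234 eV.
Eᵢ/kT = 0, 3.10209, 3.58749, 4.06173.
Z = Σ gᵢe^(−Eᵢ/kT) = 2·e^(−0) + 2·e^(−3.10209) + 6·e^(−3.58749) + 6·e^(−4.06173) = 2.00000 + 0.0899103 + 0.166006 + 0.103315 = 2.35923.

Z = 2.359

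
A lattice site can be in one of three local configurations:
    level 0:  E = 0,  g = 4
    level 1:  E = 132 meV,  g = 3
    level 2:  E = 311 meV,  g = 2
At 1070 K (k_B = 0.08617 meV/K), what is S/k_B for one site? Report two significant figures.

1.8

k_BT = 0.08617 × 1070 K = 92.20 meV.
Eᵢ/kT = 0, 1.432, 3.373.
Z = Σ gᵢe^(−Eᵢ/kT) = 4·e^(−0) + 3·e^(−1.432) + 2·e^(−3.373) = 4.000 + 0.7165 + 0.06857 = 4.785.
⟨E⟩ = Σ EᵢPᵢ = 24.22 meV.
S/k_B = ln Z + ⟨E⟩/kT = ln(4.785) + 24.22/92.20 = 1.565 + 0.2627 = 1.8.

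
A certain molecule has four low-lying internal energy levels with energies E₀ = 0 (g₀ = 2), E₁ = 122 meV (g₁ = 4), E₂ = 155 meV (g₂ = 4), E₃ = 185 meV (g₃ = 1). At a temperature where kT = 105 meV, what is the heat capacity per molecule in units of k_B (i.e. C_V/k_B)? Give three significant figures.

Eᵢ/kT = 0, 1.1619, 1.4762, 1.7619.
Z = Σ gᵢe^(−Eᵢ/kT) = 2·e^(−0) + 4·e^(−1.1619) + 4·e^(−1.4762) + 1·e^(−1.7619) = 2.0000 + 1.2516 + 0.91402 + 0.17172 = 4.3373.
⟨E⟩ = 75.193 meV, ⟨E²⟩ = 10713 meV².
C_V/k_B = (⟨E²⟩ − ⟨E⟩²)/(kT)² = (10713 − 5654.0)/11025 = 0.459.

0.459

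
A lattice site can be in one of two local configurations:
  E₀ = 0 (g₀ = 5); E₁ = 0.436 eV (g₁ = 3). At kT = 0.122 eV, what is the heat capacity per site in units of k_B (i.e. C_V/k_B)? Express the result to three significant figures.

0.208

Eᵢ/kT = 0, 3.5738.
Z = Σ gᵢe^(−Eᵢ/kT) = 5·e^(−0) + 3·e^(−3.5738) = 5.0000 + 0.084147 = 5.0841.
⟨E⟩ = 0.0072162 eV, ⟨E²⟩ = 0.0031463 eV².
C_V/k_B = (⟨E²⟩ − ⟨E⟩²)/(kT)² = (0.0031463 − 0.000052074)/0.014884 = 0.208.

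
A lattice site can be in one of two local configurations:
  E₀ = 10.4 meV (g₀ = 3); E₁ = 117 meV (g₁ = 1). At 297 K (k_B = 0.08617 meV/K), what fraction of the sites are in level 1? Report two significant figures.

0.0051

k_BT = 0.08617 × 297 K = 25.59 meV.
Eᵢ/kT = 0.4064, 4.572.
Z = Σ gᵢe^(−Eᵢ/kT) = 3·e^(−0.4064) + 1·e^(−4.572) = 1.998 + 0.01034 = 2.008.
P₁ = g₁ e^(−E₁/kT) / Z = 0.01034/2.008 = 0.0051.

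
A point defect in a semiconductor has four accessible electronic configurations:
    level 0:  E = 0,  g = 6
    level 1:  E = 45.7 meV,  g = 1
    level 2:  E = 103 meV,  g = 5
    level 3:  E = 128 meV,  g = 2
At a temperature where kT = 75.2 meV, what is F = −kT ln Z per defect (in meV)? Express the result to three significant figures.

Eᵢ/kT = 0, 0.60771, 1.3697, 1.7021.
Z = Σ gᵢe^(−Eᵢ/kT) = 6·e^(−0) + 1·e^(−0.60771) + 5·e^(−1.3697) + 2·e^(−1.7021) = 6.0000 + 0.54460 + 1.2709 + 0.36460 = 8.1801.
F = −kT ln Z = −75.2 × ln(8.1801) = −75.2 × 2.1017 = -158 meV.

-158 meV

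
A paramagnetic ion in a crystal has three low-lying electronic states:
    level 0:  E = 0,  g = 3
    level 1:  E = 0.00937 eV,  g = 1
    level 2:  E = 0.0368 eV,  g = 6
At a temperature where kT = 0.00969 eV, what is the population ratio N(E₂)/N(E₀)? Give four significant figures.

n₂/n₀ = (g₂/g₀) exp[−(E₂−E₀)/kT] = (6/3) × exp(−(0.0368 eV)/(0.00969 eV)) = (6/3) × exp(-3.79773) = 0.04484.

0.04484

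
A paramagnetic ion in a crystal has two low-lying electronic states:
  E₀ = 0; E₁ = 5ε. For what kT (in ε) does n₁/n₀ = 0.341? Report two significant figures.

4.6 ε

n₁/n₀ = exp[−(E₁−E₀)/kT] = 0.341.
⇒ (E₁−E₀)/kT = ln(1/0.341) = ln(2.933) = 1.076.
kT = 5ε / 1.076 = 4.6 ε.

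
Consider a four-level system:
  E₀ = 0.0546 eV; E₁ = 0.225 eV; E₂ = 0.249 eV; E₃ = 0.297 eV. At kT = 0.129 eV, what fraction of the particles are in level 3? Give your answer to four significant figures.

Eᵢ/kT = 0.423256, 1.74419, 1.93023, 2.30233.
Z = Σ e^(−Eᵢ/kT) = e^(−0.423256) + e^(−1.74419) + e^(−1.93023) + e^(−2.30233) = 0.654911 + 0.174787 + 0.145115 + 0.100026 = 1.07484.
P₃ = e^(−E₃/kT) / Z = 0.100026/1.07484 = 0.09306.

0.09306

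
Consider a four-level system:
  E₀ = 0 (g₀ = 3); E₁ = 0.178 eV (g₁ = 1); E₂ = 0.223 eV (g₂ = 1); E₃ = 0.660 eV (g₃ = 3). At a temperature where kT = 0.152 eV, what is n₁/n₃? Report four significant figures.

7.944

n₁/n₃ = (g₁/g₃) exp[−(E₁−E₃)/kT] = (1/3) × exp(−(-0.482 eV)/(0.152 eV)) = (1/3) × exp(3.17105) = 7.944.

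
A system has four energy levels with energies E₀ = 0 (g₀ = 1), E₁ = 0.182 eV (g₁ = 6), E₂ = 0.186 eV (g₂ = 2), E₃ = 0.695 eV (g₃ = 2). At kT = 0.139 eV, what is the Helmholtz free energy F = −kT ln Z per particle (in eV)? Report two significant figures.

Eᵢ/kT = 0, 1.309, 1.338, 5.000.
Z = Σ gᵢe^(−Eᵢ/kT) = 1·e^(−0) + 6·e^(−1.309) + 2·e^(−1.338) + 2·e^(−5.000) = 1.000 + 1.621 + 0.5247 + 0.01348 = 3.159.
F = −kT ln Z = −0.139 × ln(3.159) = −0.139 × 1.150 = -0.16 eV.

-0.16 eV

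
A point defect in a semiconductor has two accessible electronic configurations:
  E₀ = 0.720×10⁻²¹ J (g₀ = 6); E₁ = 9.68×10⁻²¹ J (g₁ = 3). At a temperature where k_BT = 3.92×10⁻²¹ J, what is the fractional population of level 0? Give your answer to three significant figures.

0.952

Eᵢ/kT = 0.18367, 2.4694.
Z = Σ gᵢe^(−Eᵢ/kT) = 6·e^(−0.18367) + 3·e^(−2.4694) = 4.9933 + 0.25391 = 5.2472.
P₀ = g₀ e^(−E₀/kT) / Z = 4.9933/5.2472 = 0.952.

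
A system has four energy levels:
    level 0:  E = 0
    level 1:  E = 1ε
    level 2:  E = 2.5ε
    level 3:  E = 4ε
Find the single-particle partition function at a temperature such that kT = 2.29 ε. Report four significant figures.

Eᵢ/kT = 0, 0.436681, 1.09170, 1.74672.
Z = Σ e^(−Eᵢ/kT) = e^(−0) + e^(−0.436681) + e^(−1.09170) + e^(−1.74672) = 1.00000 + 0.646178 + 0.335645 + 0.174345 = 2.15617.

Z = 2.156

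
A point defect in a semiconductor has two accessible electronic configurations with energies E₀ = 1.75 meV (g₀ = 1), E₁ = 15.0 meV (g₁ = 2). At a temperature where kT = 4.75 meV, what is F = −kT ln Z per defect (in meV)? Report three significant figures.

1.20 meV

Eᵢ/kT = 0.36842, 3.1579.
Z = Σ gᵢe^(−Eᵢ/kT) = 1·e^(−0.36842) + 2·e^(−3.1579) = 0.69183 + 0.085030 = 0.77686.
F = −kT ln Z = −4.75 × ln(0.77686) = −4.75 × -0.25250 = 1.20 meV.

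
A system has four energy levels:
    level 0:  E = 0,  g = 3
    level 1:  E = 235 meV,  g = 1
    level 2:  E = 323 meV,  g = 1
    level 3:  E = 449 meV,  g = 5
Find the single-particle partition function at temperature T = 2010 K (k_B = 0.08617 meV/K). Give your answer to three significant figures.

Z = 3.79

k_BT = 0.08617 × 2010 K = 173.20 meV.
Eᵢ/kT = 0, 1.3568, 1.8649, 2.5924.
Z = Σ gᵢe^(−Eᵢ/kT) = 3·e^(−0) + 1·e^(−1.3568) + 1·e^(−1.8649) + 5·e^(−2.5924) = 3.0000 + 0.25748 + 0.15491 + 0.37420 = 3.7866.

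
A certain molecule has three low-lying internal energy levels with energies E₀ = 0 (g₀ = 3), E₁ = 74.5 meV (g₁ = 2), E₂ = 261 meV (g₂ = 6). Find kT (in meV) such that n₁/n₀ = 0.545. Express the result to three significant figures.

370 meV

n₁/n₀ = (g₁/g₀) exp[−(E₁−E₀)/kT] = 0.545.
⇒ (E₁−E₀)/kT = ln((2/3)/0.545) = ln(1.2232) = 0.20147.
kT = 74.5 meV / 0.20147 = 370 meV.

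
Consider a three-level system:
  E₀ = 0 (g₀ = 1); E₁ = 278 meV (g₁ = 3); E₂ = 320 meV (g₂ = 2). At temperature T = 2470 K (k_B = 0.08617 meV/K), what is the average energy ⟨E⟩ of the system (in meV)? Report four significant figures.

k_BT = 0.08617 × 2470 K = 212.840 meV.
Eᵢ/kT = 0, 1.30615, 1.50348.
Z = Σ gᵢe^(−Eᵢ/kT) = 1·e^(−0) + 3·e^(−1.30615) + 2·e^(−1.50348) = 1.00000 + 0.812583 + 0.444710 = 2.25729.
⟨E⟩ = Σ Eᵢ gᵢe^(−Eᵢ/kT) / Z = (0·1.00000 + 278·0.812583 + 320·0.444710) / 2.25729 = 163.1 meV.

163.1 meV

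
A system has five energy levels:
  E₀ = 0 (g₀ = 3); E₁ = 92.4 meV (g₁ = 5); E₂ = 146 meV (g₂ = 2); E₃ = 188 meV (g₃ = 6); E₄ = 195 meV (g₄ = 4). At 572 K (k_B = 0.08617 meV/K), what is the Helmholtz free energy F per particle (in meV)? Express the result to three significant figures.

-69.3 meV

k_BT = 0.08617 × 572 K = 49.289 meV.
Eᵢ/kT = 0, 1.8747, 2.9621, 3.8142, 3.9563.
Z = Σ gᵢe^(−Eᵢ/kT) = 3·e^(−0) + 5·e^(−1.8747) + 2·e^(−2.9621) + 6·e^(−3.8142) + 4·e^(−3.9563) = 3.0000 + 0.76700 + 0.10342 + 0.13233 + 0.076535 = 4.0793.
F = −kT ln Z = −49.289 × ln(4.0793) = −49.289 × 1.4059 = -69.3 meV.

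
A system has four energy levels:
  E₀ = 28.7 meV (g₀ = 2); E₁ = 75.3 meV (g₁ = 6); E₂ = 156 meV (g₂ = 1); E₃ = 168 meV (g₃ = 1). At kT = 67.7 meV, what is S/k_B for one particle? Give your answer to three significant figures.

2.16

Eᵢ/kT = 0.42393, 1.1123, 2.3043, 2.4815.
Z = Σ gᵢe^(−Eᵢ/kT) = 2·e^(−0.42393) + 6·e^(−1.1123) + 1·e^(−2.3043) + 1·e^(−2.4815) = 1.3089 + 1.9728 + 0.099829 + 0.083618 = 3.4651.
⟨E⟩ = Σ EᵢPᵢ = 62.260 meV.
S/k_B = ln Z + ⟨E⟩/kT = ln(3.4651) + 62.260/67.7 = 1.2427 + 0.91965 = 2.16.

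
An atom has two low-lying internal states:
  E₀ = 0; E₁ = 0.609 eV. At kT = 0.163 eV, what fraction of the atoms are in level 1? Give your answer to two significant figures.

0.023

Eᵢ/kT = 0, 3.736.
Z = Σ e^(−Eᵢ/kT) = e^(−0) + e^(−3.736) = 1.000 + 0.02385 = 1.024.
P₁ = e^(−E₁/kT) / Z = 0.02385/1.024 = 0.023.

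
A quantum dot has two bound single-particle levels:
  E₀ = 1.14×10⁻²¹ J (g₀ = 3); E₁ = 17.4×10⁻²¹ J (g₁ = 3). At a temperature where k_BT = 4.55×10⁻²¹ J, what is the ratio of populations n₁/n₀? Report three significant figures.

0.0281

n₁/n₀ = (g₁/g₀) exp[−(E₁−E₀)/kT] = (3/3) × exp(−(16.26 ×10⁻²¹ J)/(4.55 ×10⁻²¹ J)) = (3/3) × exp(-3.5736) = 0.0281.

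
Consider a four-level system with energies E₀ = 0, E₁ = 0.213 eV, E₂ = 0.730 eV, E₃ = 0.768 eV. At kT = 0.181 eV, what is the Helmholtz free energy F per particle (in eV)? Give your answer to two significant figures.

Eᵢ/kT = 0, 1.177, 4.033, 4.243.
Z = Σ e^(−Eᵢ/kT) = e^(−0) + e^(−1.177) + e^(−4.033) + e^(−4.243) = 1.000 + 0.3082 + 0.01772 + 0.01436 = 1.340.
F = −kT ln Z = −0.181 × ln(1.340) = −0.181 × 0.2927 = -0.053 eV.

-0.053 eV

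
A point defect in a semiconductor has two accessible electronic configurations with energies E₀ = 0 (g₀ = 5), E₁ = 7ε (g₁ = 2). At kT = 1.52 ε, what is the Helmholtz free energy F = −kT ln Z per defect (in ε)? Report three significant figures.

-2.45 ε

Eᵢ/kT = 0, 4.6053.
Z = Σ gᵢe^(−Eᵢ/kT) = 5·e^(−0) + 2·e^(−4.6053) = 5.0000 + 0.019997 = 5.0200.
F = −kT ln Z = −1.52 × ln(5.0200) = −1.52 × 1.6134 = -2.45 ε.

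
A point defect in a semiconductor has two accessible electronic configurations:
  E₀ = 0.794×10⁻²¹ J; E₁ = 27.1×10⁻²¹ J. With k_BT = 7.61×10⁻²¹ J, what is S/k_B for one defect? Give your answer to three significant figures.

0.137

Eᵢ/kT = 0.10434, 3.5611.
Z = Σ e^(−Eᵢ/kT) = e^(−0.10434) + e^(−3.5611) = 0.90092 + 0.028408 = 0.92933.
⟨E⟩ = Σ EᵢPᵢ = 1.5981 ×10⁻²¹ J.
S/k_B = ln Z + ⟨E⟩/kT = ln(0.92933) + 1.5981/7.61 = -0.073291 + 0.21000 = 0.137.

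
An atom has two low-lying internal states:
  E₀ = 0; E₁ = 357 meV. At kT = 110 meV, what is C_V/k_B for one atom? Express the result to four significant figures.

Eᵢ/kT = 0, 3.24545.
Z = Σ e^(−Eᵢ/kT) = e^(−0) + e^(−3.24545) = 1.00000 + 0.0389510 = 1.03895.
⟨E⟩ = 13.3842 meV, ⟨E²⟩ = 4778.16 meV².
C_V/k_B = (⟨E²⟩ − ⟨E⟩²)/(kT)² = (4778.16 − 179.137)/12100.0 = 0.3801.

0.3801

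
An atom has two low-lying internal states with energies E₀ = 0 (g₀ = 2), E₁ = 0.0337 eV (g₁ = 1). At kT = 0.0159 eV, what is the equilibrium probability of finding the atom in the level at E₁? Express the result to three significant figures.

Eᵢ/kT = 0, 2.1195.
Z = Σ gᵢe^(−Eᵢ/kT) = 2·e^(−0) + 1·e^(−2.1195) = 2.0000 + 0.12009 = 2.1201.
P₁ = g₁ e^(−E₁/kT) / Z = 0.12009/2.1201 = 0.0566.

0.0566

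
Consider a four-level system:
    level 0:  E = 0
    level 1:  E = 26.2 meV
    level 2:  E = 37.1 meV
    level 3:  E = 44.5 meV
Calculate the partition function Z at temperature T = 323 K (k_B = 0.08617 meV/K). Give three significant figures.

k_BT = 0.08617 × 323 K = 27.833 meV.
Eᵢ/kT = 0, 0.94133, 1.3330, 1.5988.
Z = Σ e^(−Eᵢ/kT) = e^(−0) + e^(−0.94133) + e^(−1.3330) + e^(−1.5988) = 1.0000 + 0.39011 + 0.26369 + 0.20214 = 1.8559.

Z = 1.86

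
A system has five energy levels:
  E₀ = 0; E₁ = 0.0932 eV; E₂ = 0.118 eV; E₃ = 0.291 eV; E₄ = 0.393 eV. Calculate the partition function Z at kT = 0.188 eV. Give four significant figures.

Eᵢ/kT = 0, 0.495745, 0.627660, 1.54787, 2.09043.
Z = Σ e^(−Eᵢ/kT) = e^(−0) + e^(−0.495745) + e^(−0.627660) + e^(−1.54787) + e^(−2.09043) = 1.00000 + 0.609117 + 0.533840 + 0.212701 + 0.123634 = 2.47929.

Z = 2.479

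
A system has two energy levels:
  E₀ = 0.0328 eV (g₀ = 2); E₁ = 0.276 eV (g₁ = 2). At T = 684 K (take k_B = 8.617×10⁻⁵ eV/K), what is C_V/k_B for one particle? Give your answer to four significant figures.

k_BT = 8.617×10⁻⁵ × 684 K = 0.0589403 eV.
Eᵢ/kT = 0.556495, 4.68270.
Z = Σ gᵢe^(−Eᵢ/kT) = 2·e^(−0.556495) + 2·e^(−4.68270) = 1.14643 + 0.0185080 = 1.16494.
⟨E⟩ = 0.0366638 eV, ⟨E²⟩ = 0.00226899 eV².
C_V/k_B = (⟨E²⟩ − ⟨E⟩²)/(kT)² = (0.00226899 − 0.00134423)/0.00347396 = 0.2662.

0.2662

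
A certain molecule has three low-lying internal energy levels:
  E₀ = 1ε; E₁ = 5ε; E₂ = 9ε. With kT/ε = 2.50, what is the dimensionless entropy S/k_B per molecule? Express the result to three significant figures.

Eᵢ/kT = 0.40000, 2.0000, 3.6000.
Z = Σ e^(−Eᵢ/kT) = e^(−0.40000) + e^(−2.0000) + e^(−3.6000) = 0.67032 + 0.13534 + 0.027324 = 0.83298.
⟨E⟩ = Σ EᵢPᵢ = 1.9123 ε.
S/k_B = ln Z + ⟨E⟩/kT = ln(0.83298) + 1.9123/2.50 = -0.18275 + 0.76492 = 0.582.

0.582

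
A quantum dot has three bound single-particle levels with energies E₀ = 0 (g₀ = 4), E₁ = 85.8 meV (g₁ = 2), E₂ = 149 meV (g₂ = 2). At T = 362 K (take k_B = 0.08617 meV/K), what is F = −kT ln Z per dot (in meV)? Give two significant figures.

k_BT = 0.08617 × 362 K = 31.19 meV.
Eᵢ/kT = 0, 2.751, 4.777.
Z = Σ gᵢe^(−Eᵢ/kT) = 4·e^(−0) + 2·e^(−2.751) + 2·e^(−4.777) = 4.000 + 0.1277 + 0.01684 = 4.145.
F = −kT ln Z = −31.19 × ln(4.145) = −31.19 × 1.422 = -44 meV.

-44 meV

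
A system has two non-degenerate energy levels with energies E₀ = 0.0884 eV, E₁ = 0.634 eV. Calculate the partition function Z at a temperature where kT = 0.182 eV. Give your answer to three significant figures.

Eᵢ/kT = 0.48571, 3.4835.
Z = Σ e^(−Eᵢ/kT) = e^(−0.48571) + e^(−3.4835) = 0.61526 + 0.030700 = 0.64596.

Z = 0.646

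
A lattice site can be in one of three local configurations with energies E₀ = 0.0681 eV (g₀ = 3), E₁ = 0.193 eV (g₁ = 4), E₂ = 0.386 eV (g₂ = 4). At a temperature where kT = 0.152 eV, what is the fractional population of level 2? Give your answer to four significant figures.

Eᵢ/kT = 0.448026, 1.26974, 2.53947.
Z = Σ gᵢe^(−Eᵢ/kT) = 3·e^(−0.448026) + 4·e^(−1.26974) + 4·e^(−2.53947) = 1.91666 + 1.12362 + 0.315633 = 3.35591.
P₂ = g₂ e^(−E₂/kT) / Z = 0.315633/3.35591 = 0.09405.

0.09405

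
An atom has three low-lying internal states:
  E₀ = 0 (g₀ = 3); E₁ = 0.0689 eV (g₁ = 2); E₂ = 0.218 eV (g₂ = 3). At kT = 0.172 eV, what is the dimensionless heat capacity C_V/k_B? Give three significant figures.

0.207

Eᵢ/kT = 0, 0.40058, 1.2674.
Z = Σ gᵢe^(−Eᵢ/kT) = 3·e^(−0) + 2·e^(−0.40058) + 3·e^(−1.2674) = 3.0000 + 1.3399 + 0.84469 = 5.1846.
⟨E⟩ = 0.053324 eV, ⟨E²⟩ = 0.0089696 eV².
C_V/k_B = (⟨E²⟩ − ⟨E⟩²)/(kT)² = (0.0089696 − 0.0028434)/0.029584 = 0.207.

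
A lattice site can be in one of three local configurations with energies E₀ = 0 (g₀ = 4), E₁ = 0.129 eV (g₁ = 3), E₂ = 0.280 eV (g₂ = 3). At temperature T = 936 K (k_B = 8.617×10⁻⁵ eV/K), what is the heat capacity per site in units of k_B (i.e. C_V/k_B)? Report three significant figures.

k_BT = 8.617×10⁻⁵ × 936 K = 0.080655 eV.
Eᵢ/kT = 0, 1.5994, 3.4716.
Z = Σ gᵢe^(−Eᵢ/kT) = 4·e^(−0) + 3·e^(−1.5994) + 3·e^(−3.4716) = 4.0000 + 0.60605 + 0.093202 = 4.6993.
⟨E⟩ = 0.022190 eV, ⟨E²⟩ = 0.0037010 eV².
C_V/k_B = (⟨E²⟩ − ⟨E⟩²)/(kT)² = (0.0037010 − 0.00049240)/0.0065052 = 0.493.

0.493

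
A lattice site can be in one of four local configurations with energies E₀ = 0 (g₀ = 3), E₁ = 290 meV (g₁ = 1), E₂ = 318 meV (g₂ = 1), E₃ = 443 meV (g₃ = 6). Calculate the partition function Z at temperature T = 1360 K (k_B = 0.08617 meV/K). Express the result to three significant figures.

Z = 3.29

k_BT = 0.08617 × 1360 K = 117.19 meV.
Eᵢ/kT = 0, 2.4746, 2.7135, 3.7802.
Z = Σ gᵢe^(−Eᵢ/kT) = 3·e^(−0) + 1·e^(−2.4746) + 1·e^(−2.7135) + 6·e^(−3.7802) = 3.0000 + 0.084197 + 0.066304 + 0.13691 = 3.2874.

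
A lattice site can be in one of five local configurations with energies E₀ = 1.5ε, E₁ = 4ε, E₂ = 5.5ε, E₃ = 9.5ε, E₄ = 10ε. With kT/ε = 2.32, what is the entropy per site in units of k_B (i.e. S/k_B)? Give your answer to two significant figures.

1.0

Eᵢ/kT = 0.6466, 1.724, 2.371, 4.095, 4.310.
Z = Σ e^(−Eᵢ/kT) = e^(−0.6466) + e^(−1.724) + e^(−2.371) + e^(−4.095) + e^(−4.310) = 0.5238 + 0.1784 + 0.09339 + 0.01666 + 0.01343 = 0.8257.
⟨E⟩ = Σ EᵢPᵢ = 2.792 ε.
S/k_B = ln Z + ⟨E⟩/kT = ln(0.8257) + 2.792/2.32 = -0.1915 + 1.203 = 1.0.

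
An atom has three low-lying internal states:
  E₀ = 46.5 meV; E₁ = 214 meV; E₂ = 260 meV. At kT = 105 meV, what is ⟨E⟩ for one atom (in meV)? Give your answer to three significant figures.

92.9 meV

Eᵢ/kT = 0.44286, 2.0381, 2.4762.
Z = Σ e^(−Eᵢ/kT) = e^(−0.44286) + e^(−2.0381) + e^(−2.4762) = 0.64220 + 0.13028 + 0.084062 = 0.85654.
⟨E⟩ = Σ Eᵢ e^(−Eᵢ/kT) / Z = (46.5·0.64220 + 214·0.13028 + 260·0.084062) / 0.85654 = 92.9 meV.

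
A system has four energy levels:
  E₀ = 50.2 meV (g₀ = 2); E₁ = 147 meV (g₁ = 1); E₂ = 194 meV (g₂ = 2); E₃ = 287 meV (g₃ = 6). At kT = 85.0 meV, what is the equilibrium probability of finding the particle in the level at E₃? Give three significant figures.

0.121

Eᵢ/kT = 0.59059, 1.7294, 2.2824, 3.3765.
Z = Σ gᵢe^(−Eᵢ/kT) = 2·e^(−0.59059) + 1·e^(−1.7294) + 2·e^(−2.2824) + 6·e^(−3.3765) = 1.1080 + 0.17739 + 0.20408 + 0.20500 = 1.6945.
P₃ = g₃ e^(−E₃/kT) / Z = 0.20500/1.6945 = 0.121.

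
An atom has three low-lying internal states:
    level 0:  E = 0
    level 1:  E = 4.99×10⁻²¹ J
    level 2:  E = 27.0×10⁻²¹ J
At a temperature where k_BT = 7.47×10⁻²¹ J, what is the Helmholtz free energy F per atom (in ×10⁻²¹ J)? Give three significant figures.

Eᵢ/kT = 0, 0.66801, 3.6145.
Z = Σ e^(−Eᵢ/kT) = e^(−0) + e^(−0.66801) + e^(−3.6145) = 1.0000 + 0.51273 + 0.026930 = 1.5397.
F = −kT ln Z = −7.47 × ln(1.5397) = −7.47 × 0.43159 = -3.22 ×10⁻²¹ J.

-3.22 ×10⁻²¹ J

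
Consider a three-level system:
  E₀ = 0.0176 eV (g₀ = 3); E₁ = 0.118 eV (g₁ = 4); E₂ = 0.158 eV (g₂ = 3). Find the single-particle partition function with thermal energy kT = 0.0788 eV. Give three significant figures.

Eᵢ/kT = 0.22335, 1.4975, 2.0051.
Z = Σ gᵢe^(−Eᵢ/kT) = 3·e^(−0.22335) + 4·e^(−1.4975) + 3·e^(−2.0051) = 2.3995 + 0.89475 + 0.40394 = 3.6982.

Z = 3.70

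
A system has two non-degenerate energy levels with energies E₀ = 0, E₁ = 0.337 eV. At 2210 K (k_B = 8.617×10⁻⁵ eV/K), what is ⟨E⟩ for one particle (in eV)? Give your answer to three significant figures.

0.0491 eV

k_BT = 8.617×10⁻⁵ × 2210 K = 0.19044 eV.
Eᵢ/kT = 0, 1.7696.
Z = Σ e^(−Eᵢ/kT) = e^(−0) + e^(−1.7696) = 1.0000 + 0.17040 = 1.1704.
⟨E⟩ = Σ Eᵢ e^(−Eᵢ/kT) / Z = (0·1.0000 + 0.337·0.17040) / 1.1704 = 0.0491 eV.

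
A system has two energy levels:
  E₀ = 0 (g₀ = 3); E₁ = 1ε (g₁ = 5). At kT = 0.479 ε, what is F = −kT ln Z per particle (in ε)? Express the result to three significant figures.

Eᵢ/kT = 0, 2.0877.
Z = Σ gᵢe^(−Eᵢ/kT) = 3·e^(−0) + 5·e^(−2.0877) = 3.0000 + 0.61986 = 3.6199.
F = −kT ln Z = −0.479 × ln(3.6199) = −0.479 × 1.2864 = -0.616 ε.

-0.616 ε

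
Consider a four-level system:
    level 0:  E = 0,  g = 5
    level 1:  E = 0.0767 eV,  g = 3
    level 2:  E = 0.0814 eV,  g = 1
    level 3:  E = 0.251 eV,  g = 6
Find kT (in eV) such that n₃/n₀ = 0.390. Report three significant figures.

0.223 eV

n₃/n₀ = (g₃/g₀) exp[−(E₃−E₀)/kT] = 0.390.
⇒ (E₃−E₀)/kT = ln((6/5)/0.390) = ln(3.0769) = 1.1239.
kT = 0.251 eV / 1.1239 = 0.223 eV.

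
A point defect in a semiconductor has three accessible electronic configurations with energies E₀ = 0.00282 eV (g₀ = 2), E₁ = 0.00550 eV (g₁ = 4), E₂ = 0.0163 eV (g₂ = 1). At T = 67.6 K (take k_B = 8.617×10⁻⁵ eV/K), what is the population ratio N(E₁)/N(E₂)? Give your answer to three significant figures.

k_BT = 8.617×10⁻⁵ × 67.6 K = 0.0058251 eV.
n₁/n₂ = (g₁/g₂) exp[−(E₁−E₂)/kT] = (4/1) × exp(−(-0.01080 eV)/(0.0058251 eV)) = (4/1) × exp(1.8540) = 25.5.

25.5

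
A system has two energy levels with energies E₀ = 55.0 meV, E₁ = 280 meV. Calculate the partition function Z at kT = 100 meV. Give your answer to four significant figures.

Eᵢ/kT = 0.550000, 2.80000.
Z = Σ e^(−Eᵢ/kT) = e^(−0.550000) + e^(−2.80000) = 0.576950 + 0.0608101 = 0.637760.

Z = 0.6378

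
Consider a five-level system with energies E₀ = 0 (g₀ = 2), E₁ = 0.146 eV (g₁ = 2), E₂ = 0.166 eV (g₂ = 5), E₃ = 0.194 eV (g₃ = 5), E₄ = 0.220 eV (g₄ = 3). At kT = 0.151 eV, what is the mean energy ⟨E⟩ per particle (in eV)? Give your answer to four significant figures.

Eᵢ/kT = 0, 0.966887, 1.09934, 1.28477, 1.45695.
Z = Σ gᵢe^(−Eᵢ/kT) = 2·e^(−0) + 2·e^(−0.966887) + 5·e^(−1.09934) + 5·e^(−1.28477) + 3·e^(−1.45695) = 2.00000 + 0.760530 + 1.66545 + 1.38357 + 0.698837 = 6.50839.
⟨E⟩ = Σ Eᵢ gᵢe^(−Eᵢ/kT) / Z = (0·2.00000 + 0.146·0.760530 + 0.166·1.66545 + 0.194·1.38357 + 0.220·0.698837) / 6.50839 = 0.1244 eV.

0.1244 eV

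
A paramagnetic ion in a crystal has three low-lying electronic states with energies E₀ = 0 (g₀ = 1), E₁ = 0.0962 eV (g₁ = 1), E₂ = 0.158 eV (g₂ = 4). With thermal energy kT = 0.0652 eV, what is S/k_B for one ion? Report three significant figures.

Eᵢ/kT = 0, 1.4755, 2.4233.
Z = Σ gᵢe^(−Eᵢ/kT) = 1·e^(−0) + 1·e^(−1.4755) + 4·e^(−2.4233) = 1.0000 + 0.22866 + 0.35451 = 1.5832.
⟨E⟩ = Σ EᵢPᵢ = 0.049273 eV.
S/k_B = ln Z + ⟨E⟩/kT = ln(1.5832) + 0.049273/0.0652 = 0.45945 + 0.75572 = 1.22.

1.22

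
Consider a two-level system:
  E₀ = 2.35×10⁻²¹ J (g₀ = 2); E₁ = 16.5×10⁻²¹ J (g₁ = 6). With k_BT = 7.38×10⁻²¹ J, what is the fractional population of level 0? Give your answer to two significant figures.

Eᵢ/kT = 0.3184, 2.236.
Z = Σ gᵢe^(−Eᵢ/kT) = 2·e^(−0.3184) + 6·e^(−2.236) = 1.455 + 0.6413 = 2.096.
P₀ = g₀ e^(−E₀/kT) / Z = 1.455/2.096 = 0.69.

0.69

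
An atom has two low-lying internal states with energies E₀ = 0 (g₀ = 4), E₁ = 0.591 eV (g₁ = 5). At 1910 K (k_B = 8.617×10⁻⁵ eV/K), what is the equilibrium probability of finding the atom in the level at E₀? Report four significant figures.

k_BT = 8.617×10⁻⁵ × 1910 K = 0.164585 eV.
Eᵢ/kT = 0, 3.59085.
Z = Σ gᵢe^(−Eᵢ/kT) = 4·e^(−0) + 5·e^(−3.59085) = 4.00000 + 0.137874 = 4.13787.
P₀ = g₀ e^(−E₀/kT) / Z = 4.00000/4.13787 = 0.9667.

0.9667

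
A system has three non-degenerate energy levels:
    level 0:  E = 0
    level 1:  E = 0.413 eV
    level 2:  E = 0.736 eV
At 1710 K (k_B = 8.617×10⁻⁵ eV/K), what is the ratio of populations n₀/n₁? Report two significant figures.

k_BT = 8.617×10⁻⁵ × 1710 K = 0.1474 eV.
n₀/n₁ = exp[−(E₀−E₁)/kT] = exp(−(-0.413 eV)/(0.1474 eV)) = exp(2.802) = 16.

16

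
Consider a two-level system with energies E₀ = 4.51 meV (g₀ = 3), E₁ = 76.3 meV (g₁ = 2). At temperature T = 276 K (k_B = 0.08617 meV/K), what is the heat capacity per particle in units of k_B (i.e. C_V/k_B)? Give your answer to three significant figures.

0.278

k_BT = 0.08617 × 276 K = 23.783 meV.
Eᵢ/kT = 0.18963, 3.2082.
Z = Σ gᵢe^(−Eᵢ/kT) = 3·e^(−0.18963) + 2·e^(−3.2082) = 2.4818 + 0.080859 = 2.5627.
⟨E⟩ = 6.7751 meV, ⟨E²⟩ = 203.39 meV².
C_V/k_B = (⟨E²⟩ − ⟨E⟩²)/(kT)² = (203.39 − 45.902)/565.63 = 0.278.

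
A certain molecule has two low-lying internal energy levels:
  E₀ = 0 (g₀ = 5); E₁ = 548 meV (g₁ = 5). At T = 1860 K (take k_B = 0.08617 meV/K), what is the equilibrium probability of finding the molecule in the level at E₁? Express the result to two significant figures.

0.032

k_BT = 0.08617 × 1860 K = 160.3 meV.
Eᵢ/kT = 0, 3.419.
Z = Σ gᵢe^(−Eᵢ/kT) = 5·e^(−0) + 5·e^(−3.419) = 5.000 + 0.1637 = 5.164.
P₁ = g₁ e^(−E₁/kT) / Z = 0.1637/5.164 = 0.032.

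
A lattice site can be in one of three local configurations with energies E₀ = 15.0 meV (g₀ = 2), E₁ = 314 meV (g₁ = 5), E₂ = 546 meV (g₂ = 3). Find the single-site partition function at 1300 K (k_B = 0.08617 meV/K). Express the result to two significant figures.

k_BT = 0.08617 × 1300 K = 112.0 meV.
Eᵢ/kT = 0.1339, 2.804, 4.875.
Z = Σ gᵢe^(−Eᵢ/kT) = 2·e^(−0.1339) + 5·e^(−2.804) + 3·e^(−4.875) = 1.749 + 0.3028 + 0.02291 = 2.075.

Z = 2.1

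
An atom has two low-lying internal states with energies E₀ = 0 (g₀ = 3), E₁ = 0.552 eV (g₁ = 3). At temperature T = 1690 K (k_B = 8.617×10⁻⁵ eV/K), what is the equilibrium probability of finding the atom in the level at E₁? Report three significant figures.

0.0221

k_BT = 8.617×10⁻⁵ × 1690 K = 0.14563 eV.
Eᵢ/kT = 0, 3.7904.
Z = Σ gᵢe^(−Eᵢ/kT) = 3·e^(−0) + 3·e^(−3.7904) = 3.0000 + 0.067760 = 3.0678.
P₁ = g₁ e^(−E₁/kT) / Z = 0.067760/3.0678 = 0.0221.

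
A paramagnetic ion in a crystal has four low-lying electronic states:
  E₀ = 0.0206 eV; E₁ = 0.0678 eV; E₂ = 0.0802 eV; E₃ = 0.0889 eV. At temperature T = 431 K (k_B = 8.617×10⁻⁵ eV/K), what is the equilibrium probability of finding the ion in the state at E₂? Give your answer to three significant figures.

0.122

k_BT = 8.617×10⁻⁵ × 431 K = 0.037139 eV.
Eᵢ/kT = 0.55467, 1.8256, 2.1595, 2.3937.
Z = Σ e^(−Eᵢ/kT) = e^(−0.55467) + e^(−1.8256) + e^(−2.1595) + e^(−2.3937) = 0.57426 + 0.16112 + 0.11538 + 0.091291 = 0.94205.
P₂ = e^(−E₂/kT) / Z = 0.11538/0.94205 = 0.122.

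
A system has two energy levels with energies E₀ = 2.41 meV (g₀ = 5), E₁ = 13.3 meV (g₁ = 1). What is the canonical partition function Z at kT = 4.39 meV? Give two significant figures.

Eᵢ/kT = 0.5490, 3.030.
Z = Σ gᵢe^(−Eᵢ/kT) = 5·e^(−0.5490) + 1·e^(−3.030) = 2.888 + 0.04832 = 2.936.

Z = 2.9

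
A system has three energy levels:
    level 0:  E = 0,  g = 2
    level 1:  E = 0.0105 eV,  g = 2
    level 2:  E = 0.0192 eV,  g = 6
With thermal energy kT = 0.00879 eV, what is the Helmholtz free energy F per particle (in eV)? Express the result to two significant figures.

Eᵢ/kT = 0, 1.195, 2.184.
Z = Σ gᵢe^(−Eᵢ/kT) = 2·e^(−0) + 2·e^(−1.195) + 6·e^(−2.184) = 2.000 + 0.6054 + 0.6755 = 3.281.
F = −kT ln Z = −0.00879 × ln(3.281) = −0.00879 × 1.188 = -0.010 eV.

-0.010 eV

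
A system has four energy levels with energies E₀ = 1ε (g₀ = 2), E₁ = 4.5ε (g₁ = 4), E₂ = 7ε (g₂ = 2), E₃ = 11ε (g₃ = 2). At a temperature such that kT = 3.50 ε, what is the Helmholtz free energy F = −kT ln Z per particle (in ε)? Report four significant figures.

Eᵢ/kT = 0.285714, 1.28571, 2.00000, 3.14286.
Z = Σ gᵢe^(−Eᵢ/kT) = 2·e^(−0.285714) + 4·e^(−1.28571) + 2·e^(−2.00000) + 2·e^(−3.14286) = 1.50296 + 1.10582 + 0.270671 + 0.0863184 = 2.96577.
F = −kT ln Z = −3.50 × ln(2.96577) = −3.50 × 1.08714 = -3.805 ε.

-3.805 ε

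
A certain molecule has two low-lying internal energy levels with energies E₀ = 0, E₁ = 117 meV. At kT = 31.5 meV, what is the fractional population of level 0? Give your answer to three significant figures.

0.976

Eᵢ/kT = 0, 3.7143.
Z = Σ e^(−Eᵢ/kT) = e^(−0) + e^(−3.7143) = 1.0000 + 0.024372 = 1.0244.
P₀ = e^(−E₀/kT) / Z = 1.0000/1.0244 = 0.976.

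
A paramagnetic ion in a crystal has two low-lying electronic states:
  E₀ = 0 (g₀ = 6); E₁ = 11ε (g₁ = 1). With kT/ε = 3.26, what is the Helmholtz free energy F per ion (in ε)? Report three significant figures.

Eᵢ/kT = 0, 3.3742.
Z = Σ gᵢe^(−Eᵢ/kT) = 6·e^(−0) + 1·e^(−3.3742) = 6.0000 + 0.034246 = 6.0342.
F = −kT ln Z = −3.26 × ln(6.0342) = −3.26 × 1.7974 = -5.86 ε.

-5.86 ε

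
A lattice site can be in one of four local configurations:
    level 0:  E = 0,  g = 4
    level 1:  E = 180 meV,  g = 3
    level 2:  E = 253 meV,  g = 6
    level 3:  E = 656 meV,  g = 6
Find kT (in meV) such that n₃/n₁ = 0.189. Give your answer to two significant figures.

200 meV

n₃/n₁ = (g₃/g₁) exp[−(E₃−E₁)/kT] = 0.189.
⇒ (E₃−E₁)/kT = ln((6/3)/0.189) = ln(10.58) = 2.359.
kT = 476 meV / 2.359 = 200 meV.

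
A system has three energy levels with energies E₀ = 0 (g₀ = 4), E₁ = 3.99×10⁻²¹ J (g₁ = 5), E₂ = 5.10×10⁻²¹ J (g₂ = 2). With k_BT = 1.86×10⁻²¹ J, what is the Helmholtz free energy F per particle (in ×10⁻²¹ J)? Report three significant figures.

Eᵢ/kT = 0, 2.1452, 2.7419.
Z = Σ gᵢe^(−Eᵢ/kT) = 4·e^(−0) + 5·e^(−2.1452) + 2·e^(−2.7419) = 4.0000 + 0.58522 + 0.12890 = 4.7141.
F = −kT ln Z = −1.86 × ln(4.7141) = −1.86 × 1.5506 = -2.88 ×10⁻²¹ J.

-2.88 ×10⁻²¹ J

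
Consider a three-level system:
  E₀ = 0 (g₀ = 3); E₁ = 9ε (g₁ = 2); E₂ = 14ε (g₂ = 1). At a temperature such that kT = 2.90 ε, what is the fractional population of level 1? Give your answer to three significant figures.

Eᵢ/kT = 0, 3.1034, 4.8276.
Z = Σ gᵢe^(−Eᵢ/kT) = 3·e^(−0) + 2·e^(−3.1034) + 1·e^(−4.8276) = 3.0000 + 0.089793 + 0.0080057 = 3.0978.
P₁ = g₁ e^(−E₁/kT) / Z = 0.089793/3.0978 = 0.0290.

0.0290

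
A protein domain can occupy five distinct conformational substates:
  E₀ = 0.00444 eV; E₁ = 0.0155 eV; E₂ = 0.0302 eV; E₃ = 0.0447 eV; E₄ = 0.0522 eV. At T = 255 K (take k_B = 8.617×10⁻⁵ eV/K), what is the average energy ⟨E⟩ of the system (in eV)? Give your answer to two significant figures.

k_BT = 8.617×10⁻⁵ × 255 K = 0.02197 eV.
Eᵢ/kT = 0.2021, 0.7055, 1.375, 2.035, 2.376.
Z = Σ e^(−Eᵢ/kT) = e^(−0.2021) + e^(−0.7055) + e^(−1.375) + e^(−2.035) + e^(−2.376) = 0.8170 + 0.4939 + 0.2528 + 0.1307 + 0.09292 = 1.787.
⟨E⟩ = Σ Eᵢ e^(−Eᵢ/kT) / Z = (0.00444·0.8170 + 0.0155·0.4939 + 0.0302·0.2528 + 0.0447·0.1307 + 0.0522·0.09292) / 1.787 = 0.017 eV.

0.017 eV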